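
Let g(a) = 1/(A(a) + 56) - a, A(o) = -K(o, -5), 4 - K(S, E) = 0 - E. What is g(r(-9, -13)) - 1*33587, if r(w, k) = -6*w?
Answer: -1917536/57 ≈ -33641.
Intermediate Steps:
K(S, E) = 4 + E (K(S, E) = 4 - (0 - E) = 4 - (-1)*E = 4 + E)
A(o) = 1 (A(o) = -(4 - 5) = -1*(-1) = 1)
g(a) = 1/57 - a (g(a) = 1/(1 + 56) - a = 1/57 - a)
g(r(-9, -13)) - 1*33587 = (1/57 - (-6)*(-9)) - 1*33587 = (1/57 - 1*54) - 33587 = (1/57 - 54) - 33587 = -3077/57 - 33587 = -1917536/57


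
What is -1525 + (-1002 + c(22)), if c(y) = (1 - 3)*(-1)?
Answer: -2525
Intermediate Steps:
c(y) = 2 (c(y) = -2*(-1) = 2)
-1525 + (-1002 + c(22)) = -1525 + (-1002 + 2) = -1525 - 1000 = -2525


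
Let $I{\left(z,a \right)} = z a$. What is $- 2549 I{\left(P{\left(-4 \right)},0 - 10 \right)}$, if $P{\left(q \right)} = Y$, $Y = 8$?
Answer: $203920$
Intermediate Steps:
$P{\left(q \right)} = 8$
$I{\left(z,a \right)} = a z$
$- 2549 I{\left(P{\left(-4 \right)},0 - 10 \right)} = - 2549 \left(0 - 10\right) 8 = - 2549 \left(\left(-10\right) 8\right) = \left(-2549\right) \left(-80\right) = 203920$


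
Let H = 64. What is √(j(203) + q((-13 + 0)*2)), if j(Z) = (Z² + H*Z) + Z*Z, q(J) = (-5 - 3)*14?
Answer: √95298 ≈ 308.70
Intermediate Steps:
q(J) = -112 (q(J) = -8*14 = -112)
j(Z) = 2*Z² + 64*Z (j(Z) = (Z² + 64*Z) + Z*Z = (Z² + 64*Z) + Z² = 2*Z² + 64*Z)
√(j(203) + q((-13 + 0)*2)) = √(2*203*(32 + 203) - 112) = √(2*203*235 - 112) = √(95410 - 112) = √95298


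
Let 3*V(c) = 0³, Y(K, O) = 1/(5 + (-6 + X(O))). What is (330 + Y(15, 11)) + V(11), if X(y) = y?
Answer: 3301/10 ≈ 330.10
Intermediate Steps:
Y(K, O) = 1/(-1 + O) (Y(K, O) = 1/(5 + (-6 + O)) = 1/(-1 + O))
V(c) = 0 (V(c) = (⅓)*0³ = (⅓)*0 = 0)
(330 + Y(15, 11)) + V(11) = (330 + 1/(-1 + 11)) + 0 = (330 + 1/10) + 0 = (330 + ⅒) + 0 = 3301/10 + 0 = 3301/10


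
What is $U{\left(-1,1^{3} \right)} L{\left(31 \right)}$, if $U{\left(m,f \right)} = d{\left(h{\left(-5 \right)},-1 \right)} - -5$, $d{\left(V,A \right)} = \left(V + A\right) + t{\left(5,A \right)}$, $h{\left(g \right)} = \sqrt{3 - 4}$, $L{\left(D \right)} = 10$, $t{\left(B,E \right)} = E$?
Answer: $30 + 10 i \approx 30.0 + 10.0 i$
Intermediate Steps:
$h{\left(g \right)} = i$ ($h{\left(g \right)} = \sqrt{-1} = i$)
$d{\left(V,A \right)} = V + 2 A$ ($d{\left(V,A \right)} = \left(V + A\right) + A = \left(A + V\right) + A = V + 2 A$)
$U{\left(m,f \right)} = 3 + i$ ($U{\left(m,f \right)} = \left(i + 2 \left(-1\right)\right) - -5 = \left(i - 2\right) + 5 = \left(-2 + i\right) + 5 = 3 + i$)
$U{\left(-1,1^{3} \right)} L{\left(31 \right)} = \left(3 + i\right) 10 = 30 + 10 i$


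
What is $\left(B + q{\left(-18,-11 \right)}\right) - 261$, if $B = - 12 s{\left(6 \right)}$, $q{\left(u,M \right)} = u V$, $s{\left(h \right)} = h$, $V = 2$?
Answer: $-369$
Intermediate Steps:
$q{\left(u,M \right)} = 2 u$ ($q{\left(u,M \right)} = u 2 = 2 u$)
$B = -72$ ($B = \left(-12\right) 6 = -72$)
$\left(B + q{\left(-18,-11 \right)}\right) - 261 = \left(-72 + 2 \left(-18\right)\right) - 261 = \left(-72 - 36\right) - 261 = -108 - 261 = -369$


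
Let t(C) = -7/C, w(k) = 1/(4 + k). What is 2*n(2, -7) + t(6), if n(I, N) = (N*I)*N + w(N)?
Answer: 1165/6 ≈ 194.17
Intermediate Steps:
n(I, N) = 1/(4 + N) + I*N² (n(I, N) = (N*I)*N + 1/(4 + N) = (I*N)*N + 1/(4 + N) = I*N² + 1/(4 + N) = 1/(4 + N) + I*N²)
2*n(2, -7) + t(6) = 2*((1 + 2*(-7)²*(4 - 7))/(4 - 7)) - 7/6 = 2*((1 + 2*49*(-3))/(-3)) - 7*⅙ = 2*(-(1 - 294)/3) - 7/6 = 2*(-⅓*(-293)) - 7/6 = 2*(293/3) - 7/6 = 586/3 - 7/6 = 1165/6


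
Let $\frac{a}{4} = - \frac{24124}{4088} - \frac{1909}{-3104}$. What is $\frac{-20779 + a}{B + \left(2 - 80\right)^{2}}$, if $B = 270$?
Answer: $- \frac{8248006157}{2519589744} \approx -3.2736$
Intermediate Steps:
$a = - \frac{8384613}{396536}$ ($a = 4 \left(- \frac{24124}{4088} - \frac{1909}{-3104}\right) = 4 \left(\left(-24124\right) \frac{1}{4088} - - \frac{1909}{3104}\right) = 4 \left(- \frac{6031}{1022} + \frac{1909}{3104}\right) = 4 \left(- \frac{8384613}{1586144}\right) = - \frac{8384613}{396536} \approx -21.145$)
$\frac{-20779 + a}{B + \left(2 - 80\right)^{2}} = \frac{-20779 - \frac{8384613}{396536}}{270 + \left(2 - 80\right)^{2}} = - \frac{8248006157}{396536 \left(270 + \left(-78\right)^{2}\right)} = - \frac{8248006157}{396536 \left(270 + 6084\right)} = - \frac{8248006157}{396536 \cdot 6354} = \left(- \frac{8248006157}{396536}\right) \frac{1}{6354} = - \frac{8248006157}{2519589744}$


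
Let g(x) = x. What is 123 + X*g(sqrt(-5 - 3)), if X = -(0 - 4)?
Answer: 123 + 8*I*sqrt(2) ≈ 123.0 + 11.314*I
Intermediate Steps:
X = 4 (X = -1*(-4) = 4)
123 + X*g(sqrt(-5 - 3)) = 123 + 4*sqrt(-5 - 3) = 123 + 4*sqrt(-8) = 123 + 4*(2*I*sqrt(2)) = 123 + 8*I*sqrt(2)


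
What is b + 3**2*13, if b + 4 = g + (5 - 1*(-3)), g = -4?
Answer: 117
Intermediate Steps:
b = 0 (b = -4 + (-4 + (5 - 1*(-3))) = -4 + (-4 + (5 + 3)) = -4 + (-4 + 8) = -4 + 4 = 0)
b + 3**2*13 = 0 + 3**2*13 = 0 + 9*13 = 0 + 117 = 117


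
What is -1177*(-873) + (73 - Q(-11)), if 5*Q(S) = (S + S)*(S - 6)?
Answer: 5137596/5 ≈ 1.0275e+6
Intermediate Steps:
Q(S) = 2*S*(-6 + S)/5 (Q(S) = ((S + S)*(S - 6))/5 = ((2*S)*(-6 + S))/5 = (2*S*(-6 + S))/5 = 2*S*(-6 + S)/5)
-1177*(-873) + (73 - Q(-11)) = -1177*(-873) + (73 - 2*(-11)*(-6 - 11)/5) = 1027521 + (73 - 2*(-11)*(-17)/5) = 1027521 + (73 - 1*374/5) = 1027521 + (73 - 374/5) = 1027521 - 9/5 = 5137596/5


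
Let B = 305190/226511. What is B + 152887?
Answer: 34630892447/226511 ≈ 1.5289e+5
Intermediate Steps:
B = 305190/226511 (B = 305190*(1/226511) = 305190/226511 ≈ 1.3474)
B + 152887 = 305190/226511 + 152887 = 34630892447/226511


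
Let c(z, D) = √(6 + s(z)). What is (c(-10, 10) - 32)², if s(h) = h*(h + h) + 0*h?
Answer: (32 - √206)² ≈ 311.43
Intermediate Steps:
s(h) = 2*h² (s(h) = h*(2*h) + 0 = 2*h² + 0 = 2*h²)
c(z, D) = √(6 + 2*z²)
(c(-10, 10) - 32)² = (√(6 + 2*(-10)²) - 32)² = (√(6 + 2*100) - 32)² = (√(6 + 200) - 32)² = (√206 - 32)² = (-32 + √206)²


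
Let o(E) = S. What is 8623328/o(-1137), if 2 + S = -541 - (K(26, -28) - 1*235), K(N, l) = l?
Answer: -153988/5 ≈ -30798.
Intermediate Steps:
S = -280 (S = -2 + (-541 - (-28 - 1*235)) = -2 + (-541 - (-28 - 235)) = -2 + (-541 - 1*(-263)) = -2 + (-541 + 263) = -2 - 278 = -280)
o(E) = -280
8623328/o(-1137) = 8623328/(-280) = 8623328*(-1/280) = -153988/5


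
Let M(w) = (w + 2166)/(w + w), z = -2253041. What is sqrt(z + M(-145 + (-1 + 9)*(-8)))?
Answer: 3*I*sqrt(121163790)/22 ≈ 1501.0*I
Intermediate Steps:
M(w) = (2166 + w)/(2*w) (M(w) = (2166 + w)/((2*w)) = (2166 + w)*(1/(2*w)) = (2166 + w)/(2*w))
sqrt(z + M(-145 + (-1 + 9)*(-8))) = sqrt(-2253041 + (2166 + (-145 + (-1 + 9)*(-8)))/(2*(-145 + (-1 + 9)*(-8)))) = sqrt(-2253041 + (2166 + (-145 + 8*(-8)))/(2*(-145 + 8*(-8)))) = sqrt(-2253041 + (2166 + (-145 - 64))/(2*(-145 - 64))) = sqrt(-2253041 + (1/2)*(2166 - 209)/(-209)) = sqrt(-2253041 + (1/2)*(-1/209)*1957) = sqrt(-2253041 - 103/22) = sqrt(-49567005/22) = 3*I*sqrt(121163790)/22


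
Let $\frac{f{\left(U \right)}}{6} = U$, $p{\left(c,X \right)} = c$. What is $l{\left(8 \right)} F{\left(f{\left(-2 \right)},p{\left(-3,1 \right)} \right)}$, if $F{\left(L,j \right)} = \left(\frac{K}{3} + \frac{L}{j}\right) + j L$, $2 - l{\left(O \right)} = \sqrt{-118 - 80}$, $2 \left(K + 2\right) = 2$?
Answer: $\frac{238}{3} - 119 i \sqrt{22} \approx 79.333 - 558.16 i$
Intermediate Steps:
$K = -1$ ($K = -2 + \frac{1}{2} \cdot 2 = -2 + 1 = -1$)
$l{\left(O \right)} = 2 - 3 i \sqrt{22}$ ($l{\left(O \right)} = 2 - \sqrt{-118 - 80} = 2 - \sqrt{-198} = 2 - 3 i \sqrt{22}$)
$f{\left(U \right)} = 6 U$
$F{\left(L,j \right)} = - \frac{1}{3} + L j + \frac{L}{j}$ ($F{\left(L,j \right)} = \left(- \frac{1}{3} + \frac{L}{j}\right) + j L = \left(\left(-1\right) \frac{1}{3} + \frac{L}{j}\right) + L j = \left(- \frac{1}{3} + \frac{L}{j}\right) + L j = - \frac{1}{3} + L j + \frac{L}{j}$)
$l{\left(8 \right)} F{\left(f{\left(-2 \right)},p{\left(-3,1 \right)} \right)} = \left(2 - 3 i \sqrt{22}\right) \left(- \frac{1}{3} + 6 \left(-2\right) \left(-3\right) + \frac{6 \left(-2\right)}{-3}\right) = \left(2 - 3 i \sqrt{22}\right) \left(- \frac{1}{3} - -36 - -4\right) = \left(2 - 3 i \sqrt{22}\right) \left(- \frac{1}{3} + 36 + 4\right) = \left(2 - 3 i \sqrt{22}\right) \frac{119}{3} = \frac{238}{3} - 119 i \sqrt{22}$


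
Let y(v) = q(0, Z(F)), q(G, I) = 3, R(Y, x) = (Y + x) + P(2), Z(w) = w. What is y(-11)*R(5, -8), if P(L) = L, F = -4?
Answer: -3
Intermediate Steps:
R(Y, x) = 2 + Y + x (R(Y, x) = (Y + x) + 2 = 2 + Y + x)
y(v) = 3
y(-11)*R(5, -8) = 3*(2 + 5 - 8) = 3*(-1) = -3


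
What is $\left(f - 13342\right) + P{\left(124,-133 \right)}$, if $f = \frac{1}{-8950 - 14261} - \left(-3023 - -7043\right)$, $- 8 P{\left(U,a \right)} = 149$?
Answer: $- \frac{3227373503}{185688} \approx -17381.0$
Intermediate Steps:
$P{\left(U,a \right)} = - \frac{149}{8}$ ($P{\left(U,a \right)} = \left(- \frac{1}{8}\right) 149 = - \frac{149}{8}$)
$f = - \frac{93308221}{23211}$ ($f = \frac{1}{-23211} - \left(-3023 + 7043\right) = - \frac{1}{23211} - 4020 = - \frac{93308221}{23211} \approx -4020.0$)
$\left(f - 13342\right) + P{\left(124,-133 \right)} = \left(- \frac{93308221}{23211} - 13342\right) - \frac{149}{8} = - \frac{402989383}{23211} - \frac{149}{8} = - \frac{3227373503}{185688}$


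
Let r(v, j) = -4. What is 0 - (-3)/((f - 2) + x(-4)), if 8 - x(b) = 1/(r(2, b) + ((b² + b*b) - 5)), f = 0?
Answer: 69/137 ≈ 0.50365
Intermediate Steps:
x(b) = 8 - 1/(-9 + 2*b²) (x(b) = 8 - 1/(-4 + ((b² + b*b) - 5)) = 8 - 1/(-4 + ((b² + b²) - 5)) = 8 - 1/(-4 + (2*b² - 5)) = 8 - 1/(-4 + (-5 + 2*b²)) = 8 - 1/(-9 + 2*b²))
0 - (-3)/((f - 2) + x(-4)) = 0 - (-3)/((0 - 2) + (-73 + 16*(-4)²)/(-9 + 2*(-4)²)) = 0 - (-3)/(-2 + (-73 + 16*16)/(-9 + 2*16)) = 0 - (-3)/(-2 + (-73 + 256)/(-9 + 32)) = 0 - (-3)/(-2 + 183/23) = 0 - (-3)/137/23 = 0 - (-3)*23/137 = 0 - 3*(-23/137) = 0 + 69/137 = 69/137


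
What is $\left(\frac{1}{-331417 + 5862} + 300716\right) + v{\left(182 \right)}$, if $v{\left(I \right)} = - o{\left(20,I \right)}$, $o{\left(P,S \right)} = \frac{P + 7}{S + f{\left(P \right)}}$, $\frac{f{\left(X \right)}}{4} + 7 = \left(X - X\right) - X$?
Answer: $\frac{7244561416061}{24091070} \approx 3.0072 \cdot 10^{5}$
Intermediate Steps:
$f{\left(X \right)} = -28 - 4 X$ ($f{\left(X \right)} = -28 + 4 \left(\left(X - X\right) - X\right) = -28 + 4 \left(0 - X\right) = -28 + 4 \left(- X\right) = -28 - 4 X$)
$o{\left(P,S \right)} = \frac{7 + P}{-28 + S - 4 P}$ ($o{\left(P,S \right)} = \frac{P + 7}{S - \left(28 + 4 P\right)} = \frac{7 + P}{-28 + S - 4 P}$)
$v{\left(I \right)} = \frac{27}{108 - I}$ ($v{\left(I \right)} = - \frac{-7 - 20}{28 - I + 4 \cdot 20} = - \frac{-7 - 20}{28 - I + 80} = - \frac{-27}{108 - I} = \frac{27}{108 - I}$)
$\left(\frac{1}{-331417 + 5862} + 300716\right) + v{\left(182 \right)} = \left(\frac{1}{-331417 + 5862} + 300716\right) - \frac{27}{-108 + 182} = \left(\frac{1}{-325555} + 300716\right) - \frac{27}{74} = \left(- \frac{1}{325555} + 300716\right) - \frac{27}{74} = \frac{97899597379}{325555} - \frac{27}{74} = \frac{7244561416061}{24091070}$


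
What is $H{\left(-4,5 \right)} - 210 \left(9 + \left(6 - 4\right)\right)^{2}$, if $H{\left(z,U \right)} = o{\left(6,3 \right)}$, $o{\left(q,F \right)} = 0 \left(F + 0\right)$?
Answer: $-25410$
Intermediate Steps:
$o{\left(q,F \right)} = 0$ ($o{\left(q,F \right)} = 0 F = 0$)
$H{\left(z,U \right)} = 0$
$H{\left(-4,5 \right)} - 210 \left(9 + \left(6 - 4\right)\right)^{2} = 0 - 210 \left(9 + \left(6 - 4\right)\right)^{2} = 0 - 210 \left(9 + 2\right)^{2} = 0 - 210 \cdot 11^{2} = 0 - 25410 = -25410$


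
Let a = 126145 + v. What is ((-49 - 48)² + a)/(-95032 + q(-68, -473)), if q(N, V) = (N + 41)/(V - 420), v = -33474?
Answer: -91157440/84863549 ≈ -1.0742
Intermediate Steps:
a = 92671 (a = 126145 - 33474 = 92671)
q(N, V) = (41 + N)/(-420 + V)
((-49 - 48)² + a)/(-95032 + q(-68, -473)) = ((-49 - 48)² + 92671)/(-95032 + (41 - 68)/(-420 - 473)) = ((-97)² + 92671)/(-95032 - 27/(-893)) = (9409 + 92671)/(-95032 - 1/893*(-27)) = 102080/(-95032 + 27/893) = 102080/(-84863549/893) = 102080*(-893/84863549) = -91157440/84863549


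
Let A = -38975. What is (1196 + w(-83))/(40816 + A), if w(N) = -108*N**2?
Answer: -742816/1841 ≈ -403.48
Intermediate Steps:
(1196 + w(-83))/(40816 + A) = (1196 - 108*(-83)**2)/(40816 - 38975) = (1196 - 108*6889)/1841 = (1196 - 744012)*(1/1841) = -742816*1/1841 = -742816/1841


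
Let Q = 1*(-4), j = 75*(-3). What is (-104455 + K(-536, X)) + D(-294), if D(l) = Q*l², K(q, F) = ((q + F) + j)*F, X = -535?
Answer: 243161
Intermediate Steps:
j = -225
Q = -4
K(q, F) = F*(-225 + F + q) (K(q, F) = ((q + F) - 225)*F = ((F + q) - 225)*F = (-225 + F + q)*F = F*(-225 + F + q))
D(l) = -4*l²
(-104455 + K(-536, X)) + D(-294) = (-104455 - 535*(-225 - 535 - 536)) - 4*(-294)² = (-104455 - 535*(-1296)) - 4*86436 = (-104455 + 693360) - 345744 = 588905 - 345744 = 243161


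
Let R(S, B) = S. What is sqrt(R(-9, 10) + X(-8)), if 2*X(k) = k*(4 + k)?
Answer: sqrt(7) ≈ 2.6458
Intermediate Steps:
X(k) = k*(4 + k)/2 (X(k) = (k*(4 + k))/2 = k*(4 + k)/2)
sqrt(R(-9, 10) + X(-8)) = sqrt(-9 + (1/2)*(-8)*(4 - 8)) = sqrt(-9 + (1/2)*(-8)*(-4)) = sqrt(-9 + 16) = sqrt(7)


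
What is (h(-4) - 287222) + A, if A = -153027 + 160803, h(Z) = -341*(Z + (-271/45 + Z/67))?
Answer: -832164313/3015 ≈ -2.7601e+5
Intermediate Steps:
h(Z) = 92411/45 - 23188*Z/67 (h(Z) = -341*(Z + (-271*1/45 + Z*(1/67))) = -341*(Z + (-271/45 + Z/67)) = -341*(-271/45 + 68*Z/67) = 92411/45 - 23188*Z/67)
A = 7776
(h(-4) - 287222) + A = ((92411/45 - 23188/67*(-4)) - 287222) + 7776 = ((92411/45 + 92752/67) - 287222) + 7776 = (10365377/3015 - 287222) + 7776 = -855608953/3015 + 7776 = -832164313/3015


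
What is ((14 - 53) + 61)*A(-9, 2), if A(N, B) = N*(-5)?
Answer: 990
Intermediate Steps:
A(N, B) = -5*N
((14 - 53) + 61)*A(-9, 2) = ((14 - 53) + 61)*(-5*(-9)) = (-39 + 61)*45 = 22*45 = 990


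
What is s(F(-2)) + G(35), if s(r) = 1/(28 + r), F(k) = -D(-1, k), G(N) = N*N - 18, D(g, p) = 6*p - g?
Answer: 47074/39 ≈ 1207.0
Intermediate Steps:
D(g, p) = -g + 6*p
G(N) = -18 + N**2 (G(N) = N**2 - 18 = -18 + N**2)
F(k) = -1 - 6*k (F(k) = -(-1*(-1) + 6*k) = -(1 + 6*k) = -1 - 6*k)
s(F(-2)) + G(35) = 1/(28 + (-1 - 6*(-2))) + (-18 + 35**2) = 1/(28 + (-1 + 12)) + (-18 + 1225) = 1/(28 + 11) + 1207 = 1/39 + 1207 = 47074/39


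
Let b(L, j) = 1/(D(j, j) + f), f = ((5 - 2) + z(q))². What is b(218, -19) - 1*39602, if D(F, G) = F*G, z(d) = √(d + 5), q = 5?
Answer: -285213585/7202 - 3*√10/72020 ≈ -39602.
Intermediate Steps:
z(d) = √(5 + d)
f = (3 + √10)² (f = ((5 - 2) + √(5 + 5))² = (3 + √10)² ≈ 37.974)
b(L, j) = 1/(j² + (3 + √10)²) (b(L, j) = 1/(j*j + (3 + √10)²) = 1/(j² + (3 + √10)²))
b(218, -19) - 1*39602 = 1/((-19)² + (3 + √10)²) - 1*39602 = 1/(361 + (3 + √10)²) - 39602 = -39602 + 1/(361 + (3 + √10)²)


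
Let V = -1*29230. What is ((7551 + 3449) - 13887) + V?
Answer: -32117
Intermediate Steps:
V = -29230
((7551 + 3449) - 13887) + V = ((7551 + 3449) - 13887) - 29230 = (11000 - 13887) - 29230 = -2887 - 29230 = -32117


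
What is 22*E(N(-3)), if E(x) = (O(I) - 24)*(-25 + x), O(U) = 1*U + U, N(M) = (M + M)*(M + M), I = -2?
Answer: -6776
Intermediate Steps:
N(M) = 4*M² (N(M) = (2*M)*(2*M) = 4*M²)
O(U) = 2*U (O(U) = U + U = 2*U)
E(x) = 700 - 28*x (E(x) = (2*(-2) - 24)*(-25 + x) = (-4 - 24)*(-25 + x) = -28*(-25 + x) = 700 - 28*x)
22*E(N(-3)) = 22*(700 - 112*(-3)²) = 22*(700 - 112*9) = 22*(700 - 28*36) = 22*(700 - 1008) = 22*(-308) = -6776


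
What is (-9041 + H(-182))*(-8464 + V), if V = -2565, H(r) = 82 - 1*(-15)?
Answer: 98643376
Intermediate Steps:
H(r) = 97 (H(r) = 82 + 15 = 97)
(-9041 + H(-182))*(-8464 + V) = (-9041 + 97)*(-8464 - 2565) = -8944*(-11029) = 98643376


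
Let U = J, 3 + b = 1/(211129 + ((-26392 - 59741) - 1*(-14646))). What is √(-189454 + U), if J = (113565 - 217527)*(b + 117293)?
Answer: I*√59444884690340803195/69821 ≈ 1.1043e+5*I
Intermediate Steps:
b = -418925/139642 (b = -3 + 1/(211129 + ((-26392 - 59741) - 1*(-14646))) = -3 + 1/(211129 + (-86133 + 14646)) = -3 + 1/(211129 - 71487) = -3 + 1/139642 = -418925/139642 ≈ -3.0000)
J = -851376535818561/69821 (J = (113565 - 217527)*(-418925/139642 + 117293) = -103962*16378610181/139642 = -851376535818561/69821 ≈ -1.2194e+10)
U = -851376535818561/69821 ≈ -1.2194e+10
√(-189454 + U) = √(-189454 - 851376535818561/69821) = √(-851389763686295/69821) = I*√59444884690340803195/69821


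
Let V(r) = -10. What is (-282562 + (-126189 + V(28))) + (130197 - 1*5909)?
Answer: -284473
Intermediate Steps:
(-282562 + (-126189 + V(28))) + (130197 - 1*5909) = (-282562 + (-126189 - 10)) + (130197 - 1*5909) = (-282562 - 126199) + (130197 - 5909) = -408761 + 124288 = -284473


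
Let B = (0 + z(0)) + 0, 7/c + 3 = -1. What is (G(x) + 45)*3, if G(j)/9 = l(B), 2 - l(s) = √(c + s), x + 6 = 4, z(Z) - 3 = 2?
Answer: 189 - 27*√13/2 ≈ 140.32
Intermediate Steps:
c = -7/4 (c = 7/(-3 - 1) = 7/(-4) = 7*(-¼) = -7/4 ≈ -1.7500)
z(Z) = 5 (z(Z) = 3 + 2 = 5)
B = 5 (B = (0 + 5) + 0 = 5 + 0 = 5)
x = -2 (x = -6 + 4 = -2)
l(s) = 2 - √(-7/4 + s)
G(j) = 18 - 9*√13/2 (G(j) = 9*(2 - √(-7 + 4*5)/2) = 9*(2 - √(-7 + 20)/2) = 9*(2 - √13/2) = 18 - 9*√13/2)
(G(x) + 45)*3 = ((18 - 9*√13/2) + 45)*3 = (63 - 9*√13/2)*3 = 189 - 27*√13/2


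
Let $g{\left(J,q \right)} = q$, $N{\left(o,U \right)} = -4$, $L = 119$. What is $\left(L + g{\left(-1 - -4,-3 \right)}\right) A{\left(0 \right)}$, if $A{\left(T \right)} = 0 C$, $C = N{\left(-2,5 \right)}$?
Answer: $0$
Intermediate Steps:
$C = -4$
$A{\left(T \right)} = 0$ ($A{\left(T \right)} = 0 \left(-4\right) = 0$)
$\left(L + g{\left(-1 - -4,-3 \right)}\right) A{\left(0 \right)} = \left(119 - 3\right) 0 = 116 \cdot 0 = 0$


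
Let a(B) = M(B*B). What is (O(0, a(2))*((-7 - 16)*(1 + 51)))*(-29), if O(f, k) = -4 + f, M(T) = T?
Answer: -138736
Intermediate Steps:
a(B) = B² (a(B) = B*B = B²)
(O(0, a(2))*((-7 - 16)*(1 + 51)))*(-29) = ((-4 + 0)*((-7 - 16)*(1 + 51)))*(-29) = -(-92)*52*(-29) = -4*(-1196)*(-29) = 4784*(-29) = -138736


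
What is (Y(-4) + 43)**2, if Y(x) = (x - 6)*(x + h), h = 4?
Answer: 1849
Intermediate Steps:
Y(x) = (-6 + x)*(4 + x) (Y(x) = (x - 6)*(x + 4) = (-6 + x)*(4 + x))
(Y(-4) + 43)**2 = ((-24 + (-4)**2 - 2*(-4)) + 43)**2 = ((-24 + 16 + 8) + 43)**2 = (0 + 43)**2 = 43**2 = 1849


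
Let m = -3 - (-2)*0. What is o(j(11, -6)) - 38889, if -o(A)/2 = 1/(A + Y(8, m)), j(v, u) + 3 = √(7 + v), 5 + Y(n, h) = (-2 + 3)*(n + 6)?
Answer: -116669/3 + √2/3 ≈ -38889.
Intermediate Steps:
m = -3 (m = -3 - 1*0 = -3 + 0 = -3)
Y(n, h) = 1 + n (Y(n, h) = -5 + (-2 + 3)*(n + 6) = -5 + 1*(6 + n) = -5 + (6 + n) = 1 + n)
j(v, u) = -3 + √(7 + v)
o(A) = -2/(9 + A) (o(A) = -2/(A + (1 + 8)) = -2/(A + 9) = -2/(9 + A))
o(j(11, -6)) - 38889 = -2/(9 + (-3 + √(7 + 11))) - 38889 = -2/(9 + (-3 + √18)) - 38889 = -2/(9 + (-3 + 3*√2)) - 38889 = -2/(6 + 3*√2) - 38889 = -38889 - 2/(6 + 3*√2)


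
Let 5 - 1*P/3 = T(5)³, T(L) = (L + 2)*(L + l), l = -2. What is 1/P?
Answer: -1/27768 ≈ -3.6013e-5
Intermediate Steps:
T(L) = (-2 + L)*(2 + L) (T(L) = (L + 2)*(L - 2) = (2 + L)*(-2 + L) = (-2 + L)*(2 + L))
P = -27768 (P = 15 - 3*(-4 + 5²)³ = 15 - 3*(-4 + 25)³ = 15 - 3*21³ = 15 - 3*9261 = 15 - 27783 = -27768)
1/P = 1/(-27768) = -1/27768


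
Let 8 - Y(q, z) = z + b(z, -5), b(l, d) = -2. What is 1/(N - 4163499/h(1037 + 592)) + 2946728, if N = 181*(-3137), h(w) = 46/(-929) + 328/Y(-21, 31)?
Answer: 272093052848789322/92337349375 ≈ 2.9467e+6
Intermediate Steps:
Y(q, z) = 10 - z (Y(q, z) = 8 - (z - 2) = 8 - (-2 + z) = 8 + (2 - z) = 10 - z)
h(w) = -305678/19509 (h(w) = 46/(-929) + 328/(10 - 1*31) = 46*(-1/929) + 328/(10 - 31) = -46/929 + 328/(-21) = -46/929 + 328*(-1/21) = -46/929 - 328/21 = -305678/19509)
N = -567797
1/(N - 4163499/h(1037 + 592)) + 2946728 = 1/(-567797 - 4163499/(-305678/19509)) + 2946728 = 1/(-567797 - 4163499*(-19509/305678)) + 2946728 = 1/(-567797 + 81225701991/305678) + 2946728 = 1/(-92337349375/305678) + 2946728 = -305678/92337349375 + 2946728 = 272093052848789322/92337349375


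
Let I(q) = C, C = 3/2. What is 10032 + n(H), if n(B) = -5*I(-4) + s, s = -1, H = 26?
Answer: 20047/2 ≈ 10024.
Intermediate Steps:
C = 3/2 (C = 3*(1/2) = 3/2 ≈ 1.5000)
I(q) = 3/2
n(B) = -17/2 (n(B) = -5*3/2 - 1 = -15/2 - 1 = -17/2)
10032 + n(H) = 10032 - 17/2 = 20047/2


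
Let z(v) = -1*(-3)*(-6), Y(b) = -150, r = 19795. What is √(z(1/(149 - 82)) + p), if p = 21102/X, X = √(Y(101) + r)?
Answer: √(-6946668450 + 414548790*√19645)/19645 ≈ 11.513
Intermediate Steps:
X = √19645 (X = √(-150 + 19795) = √19645 ≈ 140.16)
p = 21102*√19645/19645 (p = 21102/(√19645) = 21102*(√19645/19645) = 21102*√19645/19645 ≈ 150.56)
z(v) = -18 (z(v) = 3*(-6) = -18)
√(z(1/(149 - 82)) + p) = √(-18 + 21102*√19645/19645)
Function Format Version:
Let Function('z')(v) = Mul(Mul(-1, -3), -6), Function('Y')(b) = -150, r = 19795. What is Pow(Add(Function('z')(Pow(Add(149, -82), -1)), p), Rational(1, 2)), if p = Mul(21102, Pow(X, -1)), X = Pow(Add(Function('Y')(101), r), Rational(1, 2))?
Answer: Mul(Rational(1, 19645), Pow(Add(-6946668450, Mul(414548790, Pow(19645, Rational(1, 2)))), Rational(1, 2))) ≈ 11.513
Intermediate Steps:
X = Pow(19645, Rational(1, 2)) (X = Pow(Add(-150, 19795), Rational(1, 2)) = Pow(19645, Rational(1, 2)) ≈ 140.16)
p = Mul(Rational(21102, 19645), Pow(19645, Rational(1, 2))) (p = Mul(21102, Pow(Pow(19645, Rational(1, 2)), -1)) = Mul(21102, Mul(Rational(1, 19645), Pow(19645, Rational(1, 2)))) = Mul(Rational(21102, 19645), Pow(19645, Rational(1, 2))) ≈ 150.56)
Function('z')(v) = -18 (Function('z')(v) = Mul(3, -6) = -18)
Pow(Add(Function('z')(Pow(Add(149, -82), -1)), p), Rational(1, 2)) = Pow(Add(-18, Mul(Rational(21102, 19645), Pow(19645, Rational(1, 2)))), Rational(1, 2))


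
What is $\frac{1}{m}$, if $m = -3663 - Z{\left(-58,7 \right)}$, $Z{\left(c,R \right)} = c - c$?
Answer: $- \frac{1}{3663} \approx -0.000273$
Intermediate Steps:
$Z{\left(c,R \right)} = 0$
$m = -3663$ ($m = -3663 - 0 = -3663 + 0 = -3663$)
$\frac{1}{m} = \frac{1}{-3663} = - \frac{1}{3663}$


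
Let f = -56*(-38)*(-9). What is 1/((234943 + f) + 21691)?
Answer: 1/237482 ≈ 4.2108e-6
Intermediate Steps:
f = -19152 (f = 2128*(-9) = -19152)
1/((234943 + f) + 21691) = 1/((234943 - 19152) + 21691) = 1/(215791 + 21691) = 1/237482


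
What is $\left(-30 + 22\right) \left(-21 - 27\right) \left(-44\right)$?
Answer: $-16896$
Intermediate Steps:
$\left(-30 + 22\right) \left(-21 - 27\right) \left(-44\right) = - 8 \left(-21 - 27\right) \left(-44\right) = \left(-8\right) \left(-48\right) \left(-44\right) = 384 \left(-44\right) = -16896$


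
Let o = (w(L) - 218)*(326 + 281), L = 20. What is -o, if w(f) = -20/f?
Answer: 132933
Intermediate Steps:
o = -132933 (o = (-20/20 - 218)*(326 + 281) = (-20*1/20 - 218)*607 = (-1 - 218)*607 = -219*607 = -132933)
-o = -1*(-132933) = 132933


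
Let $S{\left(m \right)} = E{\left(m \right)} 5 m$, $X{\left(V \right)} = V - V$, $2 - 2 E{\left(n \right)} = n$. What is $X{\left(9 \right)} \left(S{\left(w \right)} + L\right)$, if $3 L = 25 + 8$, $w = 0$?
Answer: $0$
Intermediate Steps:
$E{\left(n \right)} = 1 - \frac{n}{2}$
$X{\left(V \right)} = 0$
$S{\left(m \right)} = m \left(5 - \frac{5 m}{2}\right)$ ($S{\left(m \right)} = \left(1 - \frac{m}{2}\right) 5 m = \left(5 - \frac{5 m}{2}\right) m = m \left(5 - \frac{5 m}{2}\right)$)
$L = 11$ ($L = \frac{25 + 8}{3} = \frac{1}{3} \cdot 33 = 11$)
$X{\left(9 \right)} \left(S{\left(w \right)} + L\right) = 0 \left(\frac{5}{2} \cdot 0 \left(2 - 0\right) + 11\right) = 0 \left(\frac{5}{2} \cdot 0 \left(2 + 0\right) + 11\right) = 0 \left(\frac{5}{2} \cdot 0 \cdot 2 + 11\right) = 0 \left(0 + 11\right) = 0 \cdot 11 = 0$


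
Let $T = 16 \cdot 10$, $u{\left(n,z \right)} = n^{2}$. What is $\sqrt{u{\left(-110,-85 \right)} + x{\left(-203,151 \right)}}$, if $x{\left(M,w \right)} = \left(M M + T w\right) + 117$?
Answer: $\sqrt{77586} \approx 278.54$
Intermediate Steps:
$T = 160$
$x{\left(M,w \right)} = 117 + M^{2} + 160 w$ ($x{\left(M,w \right)} = \left(M M + 160 w\right) + 117 = \left(M^{2} + 160 w\right) + 117 = 117 + M^{2} + 160 w$)
$\sqrt{u{\left(-110,-85 \right)} + x{\left(-203,151 \right)}} = \sqrt{\left(-110\right)^{2} + \left(117 + \left(-203\right)^{2} + 160 \cdot 151\right)} = \sqrt{12100 + \left(117 + 41209 + 24160\right)} = \sqrt{12100 + 65486} = \sqrt{77586}$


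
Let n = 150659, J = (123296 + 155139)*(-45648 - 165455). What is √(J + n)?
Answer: I*√58778313146 ≈ 2.4244e+5*I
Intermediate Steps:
J = -58778463805 (J = 278435*(-211103) = -58778463805)
√(J + n) = √(-58778463805 + 150659) = √(-58778313146) = I*√58778313146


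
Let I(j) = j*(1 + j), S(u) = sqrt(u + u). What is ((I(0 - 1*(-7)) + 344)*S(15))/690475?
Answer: 16*sqrt(30)/27619 ≈ 0.0031730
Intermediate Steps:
S(u) = sqrt(2)*sqrt(u) (S(u) = sqrt(2*u) = sqrt(2)*sqrt(u))
((I(0 - 1*(-7)) + 344)*S(15))/690475 = (((0 - 1*(-7))*(1 + (0 - 1*(-7))) + 344)*(sqrt(2)*sqrt(15)))/690475 = (((0 + 7)*(1 + (0 + 7)) + 344)*sqrt(30))*(1/690475) = ((7*(1 + 7) + 344)*sqrt(30))*(1/690475) = ((7*8 + 344)*sqrt(30))*(1/690475) = ((56 + 344)*sqrt(30))*(1/690475) = (400*sqrt(30))*(1/690475) = 16*sqrt(30)/27619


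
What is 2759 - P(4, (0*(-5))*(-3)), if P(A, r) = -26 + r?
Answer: 2785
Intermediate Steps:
2759 - P(4, (0*(-5))*(-3)) = 2759 - (-26 + (0*(-5))*(-3)) = 2759 - (-26 + 0*(-3)) = 2759 - (-26 + 0) = 2759 - 1*(-26) = 2759 + 26 = 2785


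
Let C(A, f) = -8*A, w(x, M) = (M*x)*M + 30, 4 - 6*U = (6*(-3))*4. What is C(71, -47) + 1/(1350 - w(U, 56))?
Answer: -65438147/115208 ≈ -568.00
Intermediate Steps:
U = 38/3 (U = 2/3 - 6*(-3)*4/6 = 2/3 - (-3)*4 = 2/3 - 1/6*(-72) = 2/3 + 12 = 38/3 ≈ 12.667)
w(x, M) = 30 + x*M**2 (w(x, M) = x*M**2 + 30 = 30 + x*M**2)
C(71, -47) + 1/(1350 - w(U, 56)) = -8*71 + 1/(1350 - (30 + (38/3)*56**2)) = -568 + 1/(1350 - (30 + (38/3)*3136)) = -568 + 1/(1350 - (30 + 119168/3)) = -568 + 1/(1350 - 1*119258/3) = -568 + 1/(1350 - 119258/3) = -568 + 1/(-115208/3) = -568 - 3/115208 = -65438147/115208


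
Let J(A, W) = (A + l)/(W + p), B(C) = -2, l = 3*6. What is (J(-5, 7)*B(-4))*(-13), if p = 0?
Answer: 338/7 ≈ 48.286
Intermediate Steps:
l = 18
J(A, W) = (18 + A)/W (J(A, W) = (A + 18)/(W + 0) = (18 + A)/W)
(J(-5, 7)*B(-4))*(-13) = (((18 - 5)/7)*(-2))*(-13) = (((⅐)*13)*(-2))*(-13) = ((13/7)*(-2))*(-13) = -26/7*(-13) = 338/7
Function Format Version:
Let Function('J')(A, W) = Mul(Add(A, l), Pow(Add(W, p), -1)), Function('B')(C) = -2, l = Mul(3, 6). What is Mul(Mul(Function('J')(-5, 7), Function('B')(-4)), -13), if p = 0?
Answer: Rational(338, 7) ≈ 48.286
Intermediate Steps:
l = 18
Function('J')(A, W) = Mul(Pow(W, -1), Add(18, A)) (Function('J')(A, W) = Mul(Add(A, 18), Pow(Add(W, 0), -1)) = Mul(Add(18, A), Pow(W, -1)) = Mul(Pow(W, -1), Add(18, A)))
Mul(Mul(Function('J')(-5, 7), Function('B')(-4)), -13) = Mul(Mul(Mul(Pow(7, -1), Add(18, -5)), -2), -13) = Mul(Mul(Mul(Rational(1, 7), 13), -2), -13) = Mul(Mul(Rational(13, 7), -2), -13) = Mul(Rational(-26, 7), -13) = Rational(338, 7)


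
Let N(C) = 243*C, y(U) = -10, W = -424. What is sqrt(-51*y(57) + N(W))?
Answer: I*sqrt(102522) ≈ 320.19*I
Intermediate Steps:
sqrt(-51*y(57) + N(W)) = sqrt(-51*(-10) + 243*(-424)) = sqrt(510 - 103032) = sqrt(-102522) = I*sqrt(102522)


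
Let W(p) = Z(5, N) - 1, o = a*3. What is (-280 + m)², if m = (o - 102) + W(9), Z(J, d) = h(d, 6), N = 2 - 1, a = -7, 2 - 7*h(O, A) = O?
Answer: 7991929/49 ≈ 1.6310e+5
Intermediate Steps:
h(O, A) = 2/7 - O/7
N = 1
Z(J, d) = 2/7 - d/7
o = -21 (o = -7*3 = -21)
W(p) = -6/7 (W(p) = (2/7 - ⅐*1) - 1 = (2/7 - ⅐) - 1 = ⅐ - 1 = -6/7)
m = -867/7 (m = (-21 - 102) - 6/7 = -123 - 6/7 = -867/7 ≈ -123.86)
(-280 + m)² = (-280 - 867/7)² = (-2827/7)² = 7991929/49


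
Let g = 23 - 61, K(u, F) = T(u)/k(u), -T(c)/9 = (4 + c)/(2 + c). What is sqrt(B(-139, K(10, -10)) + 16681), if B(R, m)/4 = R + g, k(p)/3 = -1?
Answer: sqrt(15973) ≈ 126.38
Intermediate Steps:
k(p) = -3 (k(p) = 3*(-1) = -3)
T(c) = -9*(4 + c)/(2 + c)
K(u, F) = -3*(-4 - u)/(2 + u) (K(u, F) = (9*(-4 - u)/(2 + u))/(-3) = (9*(-4 - u)/(2 + u))*(-1/3) = -3*(-4 - u)/(2 + u))
g = -38
B(R, m) = -152 + 4*R (B(R, m) = 4*(R - 38) = 4*(-38 + R) = -152 + 4*R)
sqrt(B(-139, K(10, -10)) + 16681) = sqrt((-152 + 4*(-139)) + 16681) = sqrt((-152 - 556) + 16681) = sqrt(-708 + 16681) = sqrt(15973)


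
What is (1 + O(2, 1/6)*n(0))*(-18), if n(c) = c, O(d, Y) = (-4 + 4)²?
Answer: -18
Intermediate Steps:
O(d, Y) = 0 (O(d, Y) = 0² = 0)
(1 + O(2, 1/6)*n(0))*(-18) = (1 + 0*0)*(-18) = (1 + 0)*(-18) = 1*(-18) = -18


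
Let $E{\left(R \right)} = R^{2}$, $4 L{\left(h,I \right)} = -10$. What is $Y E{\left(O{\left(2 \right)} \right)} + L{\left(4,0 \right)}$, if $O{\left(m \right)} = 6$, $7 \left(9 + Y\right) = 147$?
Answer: $\frac{859}{2} \approx 429.5$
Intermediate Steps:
$Y = 12$ ($Y = -9 + \frac{1}{7} \cdot 147 = -9 + 21 = 12$)
$L{\left(h,I \right)} = - \frac{5}{2}$ ($L{\left(h,I \right)} = \frac{1}{4} \left(-10\right) = - \frac{5}{2}$)
$Y E{\left(O{\left(2 \right)} \right)} + L{\left(4,0 \right)} = 12 \cdot 6^{2} - \frac{5}{2} = 12 \cdot 36 - \frac{5}{2} = 432 - \frac{5}{2} = \frac{859}{2}$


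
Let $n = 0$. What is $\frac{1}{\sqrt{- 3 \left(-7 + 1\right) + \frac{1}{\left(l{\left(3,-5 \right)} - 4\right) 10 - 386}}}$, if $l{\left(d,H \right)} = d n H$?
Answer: $\frac{\sqrt{3266142}}{7667} \approx 0.23572$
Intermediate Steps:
$l{\left(d,H \right)} = 0$ ($l{\left(d,H \right)} = d 0 H = 0 H = 0$)
$\frac{1}{\sqrt{- 3 \left(-7 + 1\right) + \frac{1}{\left(l{\left(3,-5 \right)} - 4\right) 10 - 386}}} = \frac{1}{\sqrt{- 3 \left(-7 + 1\right) + \frac{1}{\left(0 - 4\right) 10 - 386}}} = \frac{1}{\sqrt{\left(-3\right) \left(-6\right) + \frac{1}{\left(-4\right) 10 - 386}}} = \frac{1}{\sqrt{18 + \frac{1}{-40 - 386}}} = \frac{1}{\sqrt{18 + \frac{1}{-426}}} = \frac{1}{\sqrt{18 - \frac{1}{426}}} = \frac{1}{\sqrt{\frac{7667}{426}}} = \frac{1}{\frac{1}{426} \sqrt{3266142}} = \frac{\sqrt{3266142}}{7667}$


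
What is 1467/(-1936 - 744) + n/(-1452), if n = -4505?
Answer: 2485829/972840 ≈ 2.5552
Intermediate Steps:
1467/(-1936 - 744) + n/(-1452) = 1467/(-1936 - 744) - 4505/(-1452) = 1467/(-2680) - 4505*(-1/1452) = 1467*(-1/2680) + 4505/1452 = -1467/2680 + 4505/1452 = 2485829/972840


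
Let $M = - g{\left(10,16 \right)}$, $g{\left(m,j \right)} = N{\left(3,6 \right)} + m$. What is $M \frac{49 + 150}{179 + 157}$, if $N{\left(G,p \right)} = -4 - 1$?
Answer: $- \frac{995}{336} \approx -2.9613$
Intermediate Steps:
$N{\left(G,p \right)} = -5$ ($N{\left(G,p \right)} = -4 - 1 = -5$)
$g{\left(m,j \right)} = -5 + m$
$M = -5$ ($M = - (-5 + 10) = \left(-1\right) 5 = -5$)
$M \frac{49 + 150}{179 + 157} = - 5 \frac{49 + 150}{179 + 157} = - 5 \cdot \frac{199}{336} = - 5 \cdot 199 \cdot \frac{1}{336} = \left(-5\right) \frac{199}{336} = - \frac{995}{336}$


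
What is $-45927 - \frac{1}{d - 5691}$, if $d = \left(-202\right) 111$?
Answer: $- \frac{1291145750}{28113} \approx -45927.0$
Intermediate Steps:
$d = -22422$
$-45927 - \frac{1}{d - 5691} = -45927 - \frac{1}{-22422 - 5691} = -45927 - \frac{1}{-28113} = -45927 - - \frac{1}{28113} = -45927 + \frac{1}{28113} = - \frac{1291145750}{28113}$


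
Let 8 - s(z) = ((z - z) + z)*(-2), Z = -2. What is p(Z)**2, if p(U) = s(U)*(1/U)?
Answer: 4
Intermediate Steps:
s(z) = 8 + 2*z (s(z) = 8 - ((z - z) + z)*(-2) = 8 - (0 + z)*(-2) = 8 - z*(-2) = 8 - (-2)*z = 8 + 2*z)
p(U) = (8 + 2*U)/U (p(U) = (8 + 2*U)*(1/U) = (8 + 2*U)/U)
p(Z)**2 = (2 + 8/(-2))**2 = (2 + 8*(-1/2))**2 = (2 - 4)**2 = (-2)**2 = 4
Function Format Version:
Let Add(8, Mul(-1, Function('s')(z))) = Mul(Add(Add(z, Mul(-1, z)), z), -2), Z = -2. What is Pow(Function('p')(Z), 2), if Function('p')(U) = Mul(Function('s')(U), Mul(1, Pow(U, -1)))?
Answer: 4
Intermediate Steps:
Function('s')(z) = Add(8, Mul(2, z)) (Function('s')(z) = Add(8, Mul(-1, Mul(Add(Add(z, Mul(-1, z)), z), -2))) = Add(8, Mul(-1, Mul(Add(0, z), -2))) = Add(8, Mul(-1, Mul(z, -2))) = Add(8, Mul(-1, Mul(-2, z))) = Add(8, Mul(2, z)))
Function('p')(U) = Mul(Pow(U, -1), Add(8, Mul(2, U))) (Function('p')(U) = Mul(Add(8, Mul(2, U)), Mul(1, Pow(U, -1))) = Mul(Add(8, Mul(2, U)), Pow(U, -1)) = Mul(Pow(U, -1), Add(8, Mul(2, U))))
Pow(Function('p')(Z), 2) = Pow(Add(2, Mul(8, Pow(-2, -1))), 2) = Pow(Add(2, Mul(8, Rational(-1, 2))), 2) = Pow(Add(2, -4), 2) = Pow(-2, 2) = 4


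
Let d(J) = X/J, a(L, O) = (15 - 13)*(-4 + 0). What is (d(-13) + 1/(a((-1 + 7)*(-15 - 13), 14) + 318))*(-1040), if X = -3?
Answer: -7544/31 ≈ -243.35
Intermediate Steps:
a(L, O) = -8 (a(L, O) = 2*(-4) = -8)
d(J) = -3/J
(d(-13) + 1/(a((-1 + 7)*(-15 - 13), 14) + 318))*(-1040) = (-3/(-13) + 1/(-8 + 318))*(-1040) = (-3*(-1/13) + 1/310)*(-1040) = (3/13 + 1/310)*(-1040) = (943/4030)*(-1040) = -7544/31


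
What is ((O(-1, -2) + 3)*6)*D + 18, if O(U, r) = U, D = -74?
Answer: -870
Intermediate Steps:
((O(-1, -2) + 3)*6)*D + 18 = ((-1 + 3)*6)*(-74) + 18 = (2*6)*(-74) + 18 = 12*(-74) + 18 = -888 + 18 = -870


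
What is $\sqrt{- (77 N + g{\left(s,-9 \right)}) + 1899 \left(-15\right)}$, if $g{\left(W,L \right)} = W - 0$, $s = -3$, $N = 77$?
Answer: $i \sqrt{34411} \approx 185.5 i$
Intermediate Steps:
$g{\left(W,L \right)} = W$ ($g{\left(W,L \right)} = W + 0 = W$)
$\sqrt{- (77 N + g{\left(s,-9 \right)}) + 1899 \left(-15\right)} = \sqrt{- (77 \cdot 77 - 3) + 1899 \left(-15\right)} = \sqrt{- (5929 - 3) - 28485} = \sqrt{\left(-1\right) 5926 - 28485} = \sqrt{-5926 - 28485} = \sqrt{-34411} = i \sqrt{34411}$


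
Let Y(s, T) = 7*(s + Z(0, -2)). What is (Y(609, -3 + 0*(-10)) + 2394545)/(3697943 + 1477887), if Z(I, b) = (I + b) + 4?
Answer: 1199411/2587915 ≈ 0.46347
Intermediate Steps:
Z(I, b) = 4 + I + b
Y(s, T) = 14 + 7*s (Y(s, T) = 7*(s + (4 + 0 - 2)) = 7*(s + 2) = 7*(2 + s) = 14 + 7*s)
(Y(609, -3 + 0*(-10)) + 2394545)/(3697943 + 1477887) = ((14 + 7*609) + 2394545)/(3697943 + 1477887) = ((14 + 4263) + 2394545)/5175830 = (4277 + 2394545)*(1/5175830) = 2398822*(1/5175830) = 1199411/2587915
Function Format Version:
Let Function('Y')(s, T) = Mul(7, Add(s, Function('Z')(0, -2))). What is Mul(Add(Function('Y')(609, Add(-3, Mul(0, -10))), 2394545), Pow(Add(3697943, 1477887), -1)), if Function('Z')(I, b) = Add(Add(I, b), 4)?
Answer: Rational(1199411, 2587915) ≈ 0.46347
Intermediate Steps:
Function('Z')(I, b) = Add(4, I, b)
Function('Y')(s, T) = Add(14, Mul(7, s)) (Function('Y')(s, T) = Mul(7, Add(s, Add(4, 0, -2))) = Mul(7, Add(s, 2)) = Mul(7, Add(2, s)) = Add(14, Mul(7, s)))
Mul(Add(Function('Y')(609, Add(-3, Mul(0, -10))), 2394545), Pow(Add(3697943, 1477887), -1)) = Mul(Add(Add(14, Mul(7, 609)), 2394545), Pow(Add(3697943, 1477887), -1)) = Mul(Add(Add(14, 4263), 2394545), Pow(5175830, -1)) = Mul(Add(4277, 2394545), Rational(1, 5175830)) = Mul(2398822, Rational(1, 5175830)) = Rational(1199411, 2587915)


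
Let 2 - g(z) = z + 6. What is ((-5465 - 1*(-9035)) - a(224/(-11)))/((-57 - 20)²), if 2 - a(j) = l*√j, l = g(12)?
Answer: 3568/5929 - 64*I*√154/65219 ≈ 0.60179 - 0.012178*I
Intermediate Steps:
g(z) = -4 - z (g(z) = 2 - (z + 6) = 2 - (6 + z) = 2 + (-6 - z) = -4 - z)
l = -16 (l = -4 - 1*12 = -4 - 12 = -16)
a(j) = 2 + 16*√j (a(j) = 2 - (-16)*√j = 2 + 16*√j)
((-5465 - 1*(-9035)) - a(224/(-11)))/((-57 - 20)²) = ((-5465 - 1*(-9035)) - (2 + 16*√(224/(-11))))/((-57 - 20)²) = ((-5465 + 9035) - (2 + 16*√(224*(-1/11))))/((-77)²) = (3570 - (2 + 16*√(-224/11)))/5929 = (3570 - (2 + 16*(4*I*√154/11)))*(1/5929) = (3570 - (2 + 64*I*√154/11))*(1/5929) = (3570 + (-2 - 64*I*√154/11))*(1/5929) = (3568 - 64*I*√154/11)*(1/5929) = 3568/5929 - 64*I*√154/65219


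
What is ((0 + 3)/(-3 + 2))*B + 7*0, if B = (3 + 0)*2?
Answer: -18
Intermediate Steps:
B = 6 (B = 3*2 = 6)
((0 + 3)/(-3 + 2))*B + 7*0 = ((0 + 3)/(-3 + 2))*6 + 7*0 = (3/(-1))*6 + 0 = (3*(-1))*6 + 0 = -3*6 + 0 = -18 + 0 = -18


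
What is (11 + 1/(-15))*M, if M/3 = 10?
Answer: 328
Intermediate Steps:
M = 30 (M = 3*10 = 30)
(11 + 1/(-15))*M = (11 + 1/(-15))*30 = (11 - 1/15)*30 = (164/15)*30 = 328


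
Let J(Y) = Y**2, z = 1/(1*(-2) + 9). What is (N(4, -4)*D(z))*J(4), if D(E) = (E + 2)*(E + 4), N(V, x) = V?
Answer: 27840/49 ≈ 568.16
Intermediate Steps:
z = 1/7 (z = 1/(-2 + 9) = 1/7 ≈ 0.14286)
D(E) = (2 + E)*(4 + E)
(N(4, -4)*D(z))*J(4) = (4*(8 + (1/7)**2 + 6*(1/7)))*4**2 = (4*(8 + 1/49 + 6/7))*16 = (4*(435/49))*16 = (1740/49)*16 = 27840/49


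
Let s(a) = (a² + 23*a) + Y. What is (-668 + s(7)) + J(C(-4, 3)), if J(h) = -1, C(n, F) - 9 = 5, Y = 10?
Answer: -449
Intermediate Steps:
C(n, F) = 14 (C(n, F) = 9 + 5 = 14)
s(a) = 10 + a² + 23*a (s(a) = (a² + 23*a) + 10 = 10 + a² + 23*a)
(-668 + s(7)) + J(C(-4, 3)) = (-668 + (10 + 7² + 23*7)) - 1 = (-668 + (10 + 49 + 161)) - 1 = (-668 + 220) - 1 = -448 - 1 = -449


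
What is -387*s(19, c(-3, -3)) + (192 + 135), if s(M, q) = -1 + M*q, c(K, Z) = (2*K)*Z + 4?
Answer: -161052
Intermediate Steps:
c(K, Z) = 4 + 2*K*Z (c(K, Z) = 2*K*Z + 4 = 4 + 2*K*Z)
-387*s(19, c(-3, -3)) + (192 + 135) = -387*(-1 + 19*(4 + 2*(-3)*(-3))) + (192 + 135) = -387*(-1 + 19*(4 + 18)) + 327 = -387*(-1 + 19*22) + 327 = -387*(-1 + 418) + 327 = -387*417 + 327 = -161379 + 327 = -161052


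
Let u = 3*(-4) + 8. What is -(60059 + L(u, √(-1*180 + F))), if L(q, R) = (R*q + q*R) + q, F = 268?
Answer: -60055 + 16*√22 ≈ -59980.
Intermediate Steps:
u = -4 (u = -12 + 8 = -4)
L(q, R) = q + 2*R*q (L(q, R) = (R*q + R*q) + q = 2*R*q + q = q + 2*R*q)
-(60059 + L(u, √(-1*180 + F))) = -(60059 - 4*(1 + 2*√(-1*180 + 268))) = -(60059 - 4*(1 + 2*√(-180 + 268))) = -(60059 - 4*(1 + 2*√88)) = -(60059 - 4*(1 + 2*(2*√22))) = -(60059 - 4*(1 + 4*√22)) = -(60059 + (-4 - 16*√22)) = -(60055 - 16*√22) = -60055 + 16*√22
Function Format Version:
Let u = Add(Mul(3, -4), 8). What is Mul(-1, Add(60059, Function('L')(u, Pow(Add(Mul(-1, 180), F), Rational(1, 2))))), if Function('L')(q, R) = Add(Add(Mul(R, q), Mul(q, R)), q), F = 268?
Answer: Add(-60055, Mul(16, Pow(22, Rational(1, 2)))) ≈ -59980.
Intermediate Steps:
u = -4 (u = Add(-12, 8) = -4)
Function('L')(q, R) = Add(q, Mul(2, R, q)) (Function('L')(q, R) = Add(Add(Mul(R, q), Mul(R, q)), q) = Add(Mul(2, R, q), q) = Add(q, Mul(2, R, q)))
Mul(-1, Add(60059, Function('L')(u, Pow(Add(Mul(-1, 180), F), Rational(1, 2))))) = Mul(-1, Add(60059, Mul(-4, Add(1, Mul(2, Pow(Add(Mul(-1, 180), 268), Rational(1, 2))))))) = Mul(-1, Add(60059, Mul(-4, Add(1, Mul(2, Pow(Add(-180, 268), Rational(1, 2))))))) = Mul(-1, Add(60059, Mul(-4, Add(1, Mul(2, Pow(88, Rational(1, 2))))))) = Mul(-1, Add(60059, Mul(-4, Add(1, Mul(2, Mul(2, Pow(22, Rational(1, 2)))))))) = Mul(-1, Add(60059, Mul(-4, Add(1, Mul(4, Pow(22, Rational(1, 2))))))) = Mul(-1, Add(60059, Add(-4, Mul(-16, Pow(22, Rational(1, 2)))))) = Mul(-1, Add(60055, Mul(-16, Pow(22, Rational(1, 2))))) = Add(-60055, Mul(16, Pow(22, Rational(1, 2))))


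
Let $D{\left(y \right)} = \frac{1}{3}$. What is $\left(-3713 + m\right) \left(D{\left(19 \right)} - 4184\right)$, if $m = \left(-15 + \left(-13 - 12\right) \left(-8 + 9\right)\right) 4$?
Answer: $16203341$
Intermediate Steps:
$D{\left(y \right)} = \frac{1}{3}$
$m = -160$ ($m = \left(-15 - 25\right) 4 = \left(-40\right) 4 = -160$)
$\left(-3713 + m\right) \left(D{\left(19 \right)} - 4184\right) = \left(-3713 - 160\right) \left(\frac{1}{3} - 4184\right) = \left(-3873\right) \left(- \frac{12551}{3}\right) = 16203341$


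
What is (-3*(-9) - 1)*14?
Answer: 364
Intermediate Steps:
(-3*(-9) - 1)*14 = (27 - 1)*14 = 26*14 = 364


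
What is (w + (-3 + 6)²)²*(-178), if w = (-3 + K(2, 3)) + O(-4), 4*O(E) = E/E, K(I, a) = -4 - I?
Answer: -89/8 ≈ -11.125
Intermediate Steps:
O(E) = ¼ (O(E) = (E/E)/4 = (¼)*1 = ¼)
w = -35/4 (w = (-3 + (-4 - 1*2)) + ¼ = (-3 + (-4 - 2)) + ¼ = (-3 - 6) + ¼ = -9 + ¼ = -35/4 ≈ -8.7500)
(w + (-3 + 6)²)²*(-178) = (-35/4 + (-3 + 6)²)²*(-178) = (-35/4 + 3²)²*(-178) = (-35/4 + 9)²*(-178) = (¼)²*(-178) = (1/16)*(-178) = -89/8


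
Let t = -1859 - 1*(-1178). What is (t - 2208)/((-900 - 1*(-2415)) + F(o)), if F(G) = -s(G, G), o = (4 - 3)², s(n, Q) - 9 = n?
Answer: -2889/1505 ≈ -1.9196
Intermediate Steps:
s(n, Q) = 9 + n
t = -681 (t = -1859 + 1178 = -681)
o = 1 (o = 1² = 1)
F(G) = -9 - G (F(G) = -(9 + G) = -9 - G)
(t - 2208)/((-900 - 1*(-2415)) + F(o)) = (-681 - 2208)/((-900 - 1*(-2415)) + (-9 - 1*1)) = -2889/((-900 + 2415) + (-9 - 1)) = -2889/(1515 - 10) = -2889/1505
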